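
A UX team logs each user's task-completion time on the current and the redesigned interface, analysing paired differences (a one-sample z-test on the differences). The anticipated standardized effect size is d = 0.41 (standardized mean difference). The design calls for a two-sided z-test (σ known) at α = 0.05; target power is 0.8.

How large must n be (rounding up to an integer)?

n = 47

For power 0.8 need Φ(δ − z_{0.025}) = 0.8, so δ = z_{0.025} + z_{0.20} = 1.960 + 0.842 = 2.802.
(For δ > 0 the lower-tail rejection region contributes negligibly to power, so the one-term inversion is standard.)
δ = d·√n ⇒ n = (δ/d)² = (2.802 / 0.41)² = 46.69.
Round up to the next whole unit.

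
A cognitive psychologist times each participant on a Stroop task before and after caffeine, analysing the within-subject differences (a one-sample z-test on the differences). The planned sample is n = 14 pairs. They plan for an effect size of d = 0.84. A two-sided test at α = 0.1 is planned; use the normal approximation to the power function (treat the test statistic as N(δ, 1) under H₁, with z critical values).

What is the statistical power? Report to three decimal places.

Noncentrality parameter: δ = d·√n = 0.84 × √14 = 3.1430
Two-sided α = 0.1 → critical value z_{0.05} = 1.645.
Power = Φ(δ − 1.645) + Φ(−δ − 1.645) = Φ(1.498) + Φ(-4.788) = 0.9330 + 0.0000 = 0.9330.

Power ≈ 0.933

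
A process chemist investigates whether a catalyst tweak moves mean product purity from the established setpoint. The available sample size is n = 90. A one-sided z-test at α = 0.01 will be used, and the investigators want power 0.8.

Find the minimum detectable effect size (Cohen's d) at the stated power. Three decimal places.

Required noncentrality: δ = z_{0.01} + z_{0.20} = 2.326 + 0.842 = 3.168.
δ = d·√n ⇒ d = δ/√n = 3.168/√90 = 0.3339.

d ≈ 0.334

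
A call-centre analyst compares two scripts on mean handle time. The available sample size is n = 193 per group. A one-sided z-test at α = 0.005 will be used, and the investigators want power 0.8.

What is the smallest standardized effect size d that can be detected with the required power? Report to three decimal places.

d ≈ 0.348

Required noncentrality: δ = z_{0.005} + z_{0.20} = 2.576 + 0.842 = 3.417.
δ = d·√(n/2) ⇒ d = δ/√(n/2) = 3.417/√(193/2) = 0.3479.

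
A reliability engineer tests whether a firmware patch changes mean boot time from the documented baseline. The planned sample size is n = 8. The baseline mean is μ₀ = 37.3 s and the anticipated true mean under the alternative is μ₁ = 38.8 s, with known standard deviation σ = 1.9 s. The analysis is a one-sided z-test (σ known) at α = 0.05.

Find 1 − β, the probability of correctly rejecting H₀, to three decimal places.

Power ≈ 0.722

Standardized effect: d = |μ₁ − μ₀| / σ = |38.8 − 37.3| / 1.9 = 0.7895
Noncentrality parameter: δ = d·√n = 0.7895 × √8 = 2.2330
Critical value for a one-sided test at α = 0.05: z_α = 1.645.
Power = Φ(δ − 1.645) = Φ(0.588) = 0.7218.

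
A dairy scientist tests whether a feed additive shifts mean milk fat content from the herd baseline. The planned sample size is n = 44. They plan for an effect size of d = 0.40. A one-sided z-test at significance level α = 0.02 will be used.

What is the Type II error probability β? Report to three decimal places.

β ≈ 0.274

Noncentrality parameter: δ = d·√n = 0.40 × √44 = 2.6533
Critical value for a one-sided test at α = 0.02: z_α = 2.054.
Power = Φ(δ − 2.054) = Φ(0.600) = 0.7256.
Type II error: β = 1 − power = 1 − 0.7256 = 0.2744.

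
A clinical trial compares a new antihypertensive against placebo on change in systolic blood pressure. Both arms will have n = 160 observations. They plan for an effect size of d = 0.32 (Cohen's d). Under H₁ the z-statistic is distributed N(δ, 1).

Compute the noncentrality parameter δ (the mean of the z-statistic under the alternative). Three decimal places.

δ ≈ 2.862

The noncentrality parameter scales effect size by the design's sample-size factor: δ = d·√(n/2) = 0.32 × √(160/2) = 2.8622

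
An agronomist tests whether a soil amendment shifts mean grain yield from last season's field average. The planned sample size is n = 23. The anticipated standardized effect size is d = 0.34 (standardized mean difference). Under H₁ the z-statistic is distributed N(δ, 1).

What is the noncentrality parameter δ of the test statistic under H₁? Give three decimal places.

δ ≈ 1.631

The noncentrality parameter scales effect size by the design's sample-size factor: δ = d·√n = 0.34 × √23 = 1.6306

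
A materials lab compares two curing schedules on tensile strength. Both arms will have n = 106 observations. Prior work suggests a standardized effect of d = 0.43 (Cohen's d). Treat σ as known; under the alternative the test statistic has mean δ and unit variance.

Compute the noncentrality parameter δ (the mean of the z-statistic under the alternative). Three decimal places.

The noncentrality parameter scales effect size by the design's sample-size factor: δ = d·√(n/2) = 0.43 × √(106/2) = 3.1304

δ ≈ 3.130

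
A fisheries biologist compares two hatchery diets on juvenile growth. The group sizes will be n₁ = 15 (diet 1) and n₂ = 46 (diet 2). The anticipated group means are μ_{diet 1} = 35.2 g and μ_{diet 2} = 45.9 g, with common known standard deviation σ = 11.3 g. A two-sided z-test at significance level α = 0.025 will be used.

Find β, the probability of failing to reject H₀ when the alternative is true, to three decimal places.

Standardized effect: d = |μ_{diet 1} − μ_{diet 2}| / σ = |35.2 − 45.9| / 11.3 = 0.9469
Noncentrality parameter: δ = d / √(1/n₁ + 1/n₂) = 0.9469 / √(1/15 + 1/46) = 3.1847
Critical value for a two-sided test at α = 0.025: z_{α/2} = 2.241.
Power = Φ(δ − 2.241) + Φ(−δ − 2.241) = Φ(0.943) + Φ(-5.426) = 0.8272 + 0.0000 = 0.8272.
Type II error: β = 1 − power = 1 − 0.8272 = 0.1728.

β ≈ 0.173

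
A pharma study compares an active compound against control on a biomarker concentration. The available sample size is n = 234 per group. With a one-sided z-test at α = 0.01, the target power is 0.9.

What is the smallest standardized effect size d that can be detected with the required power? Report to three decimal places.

Need Φ(δ − 2.326) = 0.9, so δ = 2.326 + 1.282 = 3.608.
δ = d·√(n/2) ⇒ d = δ/√(n/2) = 3.608/√(234/2) = 0.3336.

d ≈ 0.334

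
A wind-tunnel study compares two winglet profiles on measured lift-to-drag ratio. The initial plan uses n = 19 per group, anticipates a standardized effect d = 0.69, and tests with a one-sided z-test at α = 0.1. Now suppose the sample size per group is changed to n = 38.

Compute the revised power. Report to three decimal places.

With n = 38 per group: δ = d·√(n/2) = 0.69 × √(38/2) = 3.0076. Critical value z_{0.1} = 1.282.
Revised power = P(Z > 1.282 − δ) = Φ(1.726) = 0.9578.

Power ≈ 0.958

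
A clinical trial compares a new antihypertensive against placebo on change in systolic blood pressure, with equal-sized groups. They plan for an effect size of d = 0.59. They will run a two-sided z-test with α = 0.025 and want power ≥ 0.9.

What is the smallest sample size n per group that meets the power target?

n = 72 per group

Set Φ(δ − 2.241) = 0.9; then δ − 2.241 = Φ⁻¹(0.9) = 1.282, giving δ = 3.523.
(For δ > 0 the lower-tail rejection region contributes negligibly to power, so the one-term inversion is standard.)
δ = d·√(n/2) ⇒ n = 2(δ/d)² = 2 × (3.523 / 0.59)² = 71.31.
Rounding up, n = 72 per group.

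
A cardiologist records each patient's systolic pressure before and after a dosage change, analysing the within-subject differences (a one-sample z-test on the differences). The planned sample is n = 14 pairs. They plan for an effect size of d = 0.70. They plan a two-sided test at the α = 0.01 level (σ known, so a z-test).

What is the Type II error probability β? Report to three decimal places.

β ≈ 0.483

Noncentrality parameter: δ = d·√n = 0.70 × √14 = 2.6192
Critical value for a two-sided test at α = 0.01: z_{α/2} = 2.576.
Power = Φ(δ − 2.576) + Φ(−δ − 2.576) = Φ(0.043) + Φ(-5.195) = 0.5173 + 0.0000 = 0.5173.
Type II error: β = 1 − power = 1 − 0.5173 = 0.4827.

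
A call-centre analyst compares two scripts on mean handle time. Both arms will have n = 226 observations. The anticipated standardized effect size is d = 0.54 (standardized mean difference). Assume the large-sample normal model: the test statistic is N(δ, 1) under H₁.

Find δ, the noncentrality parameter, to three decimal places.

The noncentrality parameter scales effect size by the design's sample-size factor: δ = d·√(n/2) = 0.54 × √(226/2) = 5.7403

δ ≈ 5.740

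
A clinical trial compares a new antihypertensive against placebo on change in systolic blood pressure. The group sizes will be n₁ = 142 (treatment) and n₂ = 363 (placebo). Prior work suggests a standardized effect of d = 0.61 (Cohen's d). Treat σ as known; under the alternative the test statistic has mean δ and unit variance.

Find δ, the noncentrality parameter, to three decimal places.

δ = d / √(1/n₁ + 1/n₂) = 0.61 / √(1/142 + 1/363) = 6.1629

δ ≈ 6.163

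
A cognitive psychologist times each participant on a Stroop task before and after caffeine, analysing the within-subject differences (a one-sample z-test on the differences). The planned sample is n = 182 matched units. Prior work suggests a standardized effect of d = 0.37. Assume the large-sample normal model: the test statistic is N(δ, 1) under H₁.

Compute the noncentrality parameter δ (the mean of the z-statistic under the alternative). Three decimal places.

The noncentrality parameter scales effect size by the design's sample-size factor: δ = d·√n = 0.37 × √182 = 4.9916

δ ≈ 4.992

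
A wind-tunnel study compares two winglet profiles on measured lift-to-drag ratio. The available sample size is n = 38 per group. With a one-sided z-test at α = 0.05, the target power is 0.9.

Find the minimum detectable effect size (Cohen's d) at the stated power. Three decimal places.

d ≈ 0.671

Required noncentrality: δ = z_{0.05} + z_{0.10} = 1.645 + 1.282 = 2.926.
δ = d·√(n/2) ⇒ d = δ/√(n/2) = 2.926/√(38/2) = 0.6714.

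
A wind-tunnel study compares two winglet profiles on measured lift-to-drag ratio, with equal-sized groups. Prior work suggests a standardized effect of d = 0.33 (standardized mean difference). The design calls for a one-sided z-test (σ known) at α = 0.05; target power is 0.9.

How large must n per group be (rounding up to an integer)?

n = 158 per group

Set Φ(δ − 1.645) = 0.9; then δ − 1.645 = Φ⁻¹(0.9) = 1.282, giving δ = 2.926.
δ = d·√(n/2) ⇒ n = 2(δ/d)² = 2 × (2.926 / 0.33)² = 157.28.
Round up to the next whole unit.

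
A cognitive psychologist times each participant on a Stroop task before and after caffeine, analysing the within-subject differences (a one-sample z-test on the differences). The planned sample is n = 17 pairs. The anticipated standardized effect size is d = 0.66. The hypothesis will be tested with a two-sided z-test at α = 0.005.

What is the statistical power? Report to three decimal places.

Noncentrality parameter: δ = d·√n = 0.66 × √17 = 2.7212
Two-sided α = 0.005 → critical value z_{0.0025} = 2.807.
Power = Φ(δ − 2.807) + Φ(−δ − 2.807) = Φ(-0.086) + Φ(-5.528) = 0.4658 + 0.0000 = 0.4658.

Power ≈ 0.466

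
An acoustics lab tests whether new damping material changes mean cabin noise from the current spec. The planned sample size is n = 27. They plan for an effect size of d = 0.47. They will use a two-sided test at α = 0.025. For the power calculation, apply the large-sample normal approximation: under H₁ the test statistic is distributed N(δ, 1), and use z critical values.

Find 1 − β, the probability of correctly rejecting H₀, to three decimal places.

Power ≈ 0.580

Noncentrality parameter: δ = d·√n = 0.47 × √27 = 2.4422
Two-sided α = 0.025 → critical value z_{0.0125} = 2.241.
Power = Φ(δ − 2.241) + Φ(−δ − 2.241) = Φ(0.201) + Φ(-4.684) = 0.5796 + 0.0000 = 0.5796.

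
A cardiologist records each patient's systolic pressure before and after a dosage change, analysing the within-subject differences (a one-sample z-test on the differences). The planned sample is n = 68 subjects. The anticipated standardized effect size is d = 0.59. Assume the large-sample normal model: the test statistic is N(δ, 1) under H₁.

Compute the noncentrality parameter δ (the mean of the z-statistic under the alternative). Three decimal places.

The noncentrality parameter scales effect size by the design's sample-size factor: δ = d·√n = 0.59 × √68 = 4.8653

δ ≈ 4.865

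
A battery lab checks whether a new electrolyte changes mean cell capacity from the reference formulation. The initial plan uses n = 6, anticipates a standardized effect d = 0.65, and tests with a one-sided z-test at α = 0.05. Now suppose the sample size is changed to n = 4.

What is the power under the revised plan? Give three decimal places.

Power ≈ 0.365

With n = 4: δ = d·√n = 0.65 × √4 = 1.3000. Critical value z_{0.05} = 1.645.
Revised power = P(Z > 1.645 − δ) = Φ(-0.345) = 0.3651.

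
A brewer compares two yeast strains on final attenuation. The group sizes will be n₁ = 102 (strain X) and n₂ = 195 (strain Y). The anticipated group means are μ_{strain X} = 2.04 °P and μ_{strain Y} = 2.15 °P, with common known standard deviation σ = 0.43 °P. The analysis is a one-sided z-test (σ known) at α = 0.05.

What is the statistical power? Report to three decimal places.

Power ≈ 0.673

Standardized effect: d = |μ_{strain X} − μ_{strain Y}| / σ = |2.04 − 2.15| / 0.43 = 0.2558
Noncentrality parameter: δ = d / √(1/n₁ + 1/n₂) = 0.2558 / √(1/102 + 1/195) = 2.0935
Critical value for a one-sided test at α = 0.05: z_α = 1.645.
Power = Φ(δ − 1.645) = Φ(0.449) = 0.6731.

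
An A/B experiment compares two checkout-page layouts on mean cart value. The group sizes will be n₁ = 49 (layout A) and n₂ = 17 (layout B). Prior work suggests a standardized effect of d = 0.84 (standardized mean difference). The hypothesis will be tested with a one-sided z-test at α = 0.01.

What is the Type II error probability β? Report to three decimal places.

β ≈ 0.255

Noncentrality parameter: δ = d / √(1/n₁ + 1/n₂) = 0.84 / √(1/49 + 1/17) = 2.9842
Critical value for a one-sided test at α = 0.01: z_α = 2.326.
Power = P(Z > 2.326 − δ) = Φ(0.658) = 0.7447.
Type II error: β = 1 − power = 1 − 0.7447 = 0.2553.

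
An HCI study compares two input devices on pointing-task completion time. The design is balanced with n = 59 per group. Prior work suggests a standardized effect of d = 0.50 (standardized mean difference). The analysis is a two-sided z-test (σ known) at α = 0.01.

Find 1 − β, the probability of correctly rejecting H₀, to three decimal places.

Noncentrality parameter: δ = d·√(n/2) = 0.50 × √(59/2) = 2.7157
Critical value for a two-sided test at α = 0.01: z_{α/2} = 2.576.
Power = Φ(δ − 2.576) + Φ(−δ − 2.576) = Φ(0.140) + Φ(-5.292) = 0.5556 + 0.0000 = 0.5556.

Power ≈ 0.556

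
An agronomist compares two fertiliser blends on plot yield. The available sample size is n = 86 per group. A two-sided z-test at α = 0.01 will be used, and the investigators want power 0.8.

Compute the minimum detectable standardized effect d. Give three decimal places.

d ≈ 0.521

Required noncentrality: δ = z_{0.005} + z_{0.20} = 2.576 + 0.842 = 3.417.
(Lower-tail contribution to power is negligible for δ > 0.)
δ = d·√(n/2) ⇒ d = δ/√(n/2) = 3.417/√(86/2) = 0.5212.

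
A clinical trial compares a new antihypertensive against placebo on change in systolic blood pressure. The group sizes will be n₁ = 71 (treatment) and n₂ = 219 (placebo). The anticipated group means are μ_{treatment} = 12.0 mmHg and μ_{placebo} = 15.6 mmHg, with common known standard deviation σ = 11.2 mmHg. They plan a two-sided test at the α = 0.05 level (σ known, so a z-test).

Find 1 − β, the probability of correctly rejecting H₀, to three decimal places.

Standardized effect: d = |μ_{treatment} − μ_{placebo}| / σ = |12.0 − 15.6| / 11.2 = 0.3214
Noncentrality parameter: δ = d / √(1/n₁ + 1/n₂) = 0.3214 / √(1/71 + 1/219) = 2.3536
Critical value for a two-sided test at α = 0.05: z_{α/2} = 1.960.
Power = Φ(δ − 1.960) + Φ(−δ − 1.960) = Φ(0.394) + Φ(-4.314) = 0.6531 + 0.0000 = 0.6531.

Power ≈ 0.653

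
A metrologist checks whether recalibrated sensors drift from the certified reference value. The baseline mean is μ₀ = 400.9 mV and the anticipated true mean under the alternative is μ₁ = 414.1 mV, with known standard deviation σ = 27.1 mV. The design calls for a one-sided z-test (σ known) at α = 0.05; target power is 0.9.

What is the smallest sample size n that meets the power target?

n = 37

Standardized effect: d = |μ₁ − μ₀| / σ = |414.1 − 400.9| / 27.1 = 0.4871
Set Φ(δ − 1.645) = 0.9; then δ − 1.645 = Φ⁻¹(0.9) = 1.282, giving δ = 2.926.
δ = d·√n ⇒ n = (δ/d)² = (2.926 / 0.4871)² = 36.10.
Round up to the next whole unit.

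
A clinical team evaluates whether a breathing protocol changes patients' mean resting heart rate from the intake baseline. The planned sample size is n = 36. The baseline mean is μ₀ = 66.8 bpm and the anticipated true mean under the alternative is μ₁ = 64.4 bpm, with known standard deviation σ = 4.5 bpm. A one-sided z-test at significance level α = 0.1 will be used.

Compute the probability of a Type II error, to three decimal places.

β ≈ 0.028

Standardized effect: d = |μ₁ − μ₀| / σ = |64.4 − 66.8| / 4.5 = 0.5333
Noncentrality parameter: δ = d·√n = 0.5333 × √36 = 3.2000
One-sided α = 0.1 → critical value z_{0.1} = 1.282.
Power = Φ(δ − 1.282) = Φ(1.918) = 0.9725.
Type II error: β = 1 − power = 1 − 0.9725 = 0.0275.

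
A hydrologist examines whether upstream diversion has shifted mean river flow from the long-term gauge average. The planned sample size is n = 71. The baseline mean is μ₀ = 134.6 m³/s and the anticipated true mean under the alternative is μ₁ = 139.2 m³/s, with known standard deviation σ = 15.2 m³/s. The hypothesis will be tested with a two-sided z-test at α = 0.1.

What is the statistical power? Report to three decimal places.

Standardized effect: d = |μ₁ − μ₀| / σ = |139.2 − 134.6| / 15.2 = 0.3026
Noncentrality parameter: δ = d·√n = 0.3026 × √71 = 2.5500
Two-sided α = 0.1 → critical value z_{0.05} = 1.645.
Power = Φ(δ − 1.645) + Φ(−δ − 1.645) = Φ(0.905) + Φ(-4.195) = 0.8173 + 0.0000 = 0.8173.

Power ≈ 0.817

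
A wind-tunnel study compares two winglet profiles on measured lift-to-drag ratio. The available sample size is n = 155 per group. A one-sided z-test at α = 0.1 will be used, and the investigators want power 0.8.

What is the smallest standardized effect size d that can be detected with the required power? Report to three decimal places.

d ≈ 0.241

Need Φ(δ − 1.282) = 0.8, so δ = 1.282 + 0.842 = 2.123.
δ = d·√(n/2) ⇒ d = δ/√(n/2) = 2.123/√(155/2) = 0.2412.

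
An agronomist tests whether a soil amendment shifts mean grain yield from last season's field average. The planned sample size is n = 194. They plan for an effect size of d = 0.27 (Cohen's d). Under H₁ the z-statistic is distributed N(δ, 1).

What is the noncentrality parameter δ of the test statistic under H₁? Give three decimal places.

δ ≈ 3.761

The noncentrality parameter scales effect size by the design's sample-size factor: δ = d·√n = 0.27 × √194 = 3.7607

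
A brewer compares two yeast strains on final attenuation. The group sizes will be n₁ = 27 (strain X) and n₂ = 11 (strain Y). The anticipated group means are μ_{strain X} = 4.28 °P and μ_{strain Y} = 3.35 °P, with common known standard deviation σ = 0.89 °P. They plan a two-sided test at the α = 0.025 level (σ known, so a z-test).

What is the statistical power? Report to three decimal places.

Power ≈ 0.752

Standardized effect: d = |μ_{strain X} − μ_{strain Y}| / σ = |4.28 − 3.35| / 0.89 = 1.0449
Noncentrality parameter: λ = d / √(1/n₁ + 1/n₂) = 1.0449 / √(1/27 + 1/11) = 2.9213
Two-sided α = 0.025 → critical value z_{0.0125} = 2.241.
Power = Φ(λ − 2.241) + Φ(−λ − 2.241) = Φ(0.680) + Φ(-5.163) = 0.7517 + 0.0000 = 0.7517.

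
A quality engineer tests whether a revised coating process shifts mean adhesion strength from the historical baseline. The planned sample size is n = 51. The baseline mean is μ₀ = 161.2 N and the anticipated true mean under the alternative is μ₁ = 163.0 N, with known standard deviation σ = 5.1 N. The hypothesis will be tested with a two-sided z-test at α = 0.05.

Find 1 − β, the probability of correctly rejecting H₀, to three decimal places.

Standardized effect: d = |μ₁ − μ₀| / σ = |163.0 − 161.2| / 5.1 = 0.3529
Noncentrality parameter: δ = d·√n = 0.3529 × √51 = 2.5205
Two-sided α = 0.05 → critical value z_{0.025} = 1.960.
Power = Φ(δ − 1.960) + Φ(−δ − 1.960) = Φ(0.561) + Φ(-4.480) = 0.7124 + 0.0000 = 0.7124.

Power ≈ 0.712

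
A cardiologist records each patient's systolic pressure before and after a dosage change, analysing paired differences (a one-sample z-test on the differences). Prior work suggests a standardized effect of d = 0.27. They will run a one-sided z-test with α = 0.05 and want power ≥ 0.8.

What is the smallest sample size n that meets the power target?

Set Φ(δ − 1.645) = 0.8; then δ − 1.645 = Φ⁻¹(0.8) = 0.842, giving δ = 2.486.
δ = d·√n ⇒ n = (δ/d)² = (2.486 / 0.27)² = 84.81.
Round up to the next whole unit.

n = 85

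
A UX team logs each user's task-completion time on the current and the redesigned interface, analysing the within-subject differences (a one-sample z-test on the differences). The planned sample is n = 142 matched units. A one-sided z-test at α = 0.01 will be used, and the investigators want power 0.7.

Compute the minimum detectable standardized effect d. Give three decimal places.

Required noncentrality: δ = z_{0.01} + z_{0.30} = 2.326 + 0.524 = 2.851.
δ = d·√n ⇒ d = δ/√n = 2.851/√142 = 0.2392.

d ≈ 0.239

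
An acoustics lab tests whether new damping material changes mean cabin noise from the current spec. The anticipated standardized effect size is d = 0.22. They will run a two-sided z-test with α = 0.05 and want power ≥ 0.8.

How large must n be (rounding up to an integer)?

Set Φ(δ − 1.960) = 0.8; then δ − 1.960 = Φ⁻¹(0.8) = 0.842, giving δ = 2.802.
(The Φ(−δ − z_{α/2}) term is vanishingly small for δ > 0 and is dropped in the standard sample-size formula.)
δ = d·√n ⇒ n = (δ/d)² = (2.802 / 0.22)² = 162.17.
Round up to the next whole unit.

n = 163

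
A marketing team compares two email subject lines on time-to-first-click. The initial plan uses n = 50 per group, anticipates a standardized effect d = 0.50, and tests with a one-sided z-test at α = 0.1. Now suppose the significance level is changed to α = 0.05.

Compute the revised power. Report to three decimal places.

δ = d·√(n/2) = 0.50 × √(50/2) = 2.5000 (unchanged). New critical value: z_{0.05} = 1.645.
Revised power = P(Z > 1.645 − δ) = Φ(0.855) = 0.8038.

Power ≈ 0.804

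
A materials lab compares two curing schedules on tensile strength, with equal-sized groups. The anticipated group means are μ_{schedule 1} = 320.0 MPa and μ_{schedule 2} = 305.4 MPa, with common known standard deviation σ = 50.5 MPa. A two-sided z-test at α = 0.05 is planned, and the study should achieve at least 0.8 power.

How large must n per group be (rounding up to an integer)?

n = 188 per group

Standardized effect: d = |μ_{schedule 1} − μ_{schedule 2}| / σ = |320.0 − 305.4| / 50.5 = 0.2891
Set Φ(δ − 1.960) = 0.8; then δ − 1.960 = Φ⁻¹(0.8) = 0.842, giving δ = 2.802.
(The Φ(−δ − z_{α/2}) term is vanishingly small for δ > 0 and is dropped in the standard sample-size formula.)
δ = d·√(n/2) ⇒ n = 2(δ/d)² = 2 × (2.802 / 0.2891)² = 187.81.
Round up to the next whole unit.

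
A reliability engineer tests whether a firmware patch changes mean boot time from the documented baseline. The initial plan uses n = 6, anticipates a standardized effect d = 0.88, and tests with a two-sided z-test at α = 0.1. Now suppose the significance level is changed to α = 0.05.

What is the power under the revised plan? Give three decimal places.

Power ≈ 0.578

δ = d·√n = 0.88 × √6 = 2.1556 (unchanged). New critical value: z_{0.025} = 1.960.
Revised power = Φ(δ − 1.960) + Φ(−δ − 1.960) = Φ(0.196) + Φ(-4.116) = 0.5775 + 0.0000 = 0.5776.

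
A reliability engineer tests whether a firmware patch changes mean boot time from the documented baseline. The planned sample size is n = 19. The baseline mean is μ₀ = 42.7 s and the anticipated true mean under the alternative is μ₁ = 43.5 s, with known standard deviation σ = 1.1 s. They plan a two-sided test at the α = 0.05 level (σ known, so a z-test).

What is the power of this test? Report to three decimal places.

Standardized effect: d = |μ₁ − μ₀| / σ = |43.5 − 42.7| / 1.1 = 0.7273
Noncentrality parameter: δ = d·√n = 0.7273 × √19 = 3.1701
Two-sided α = 0.05 → critical value z_{0.025} = 1.960.
Power = Φ(δ − 1.960) + Φ(−δ − 1.960) = Φ(1.210) + Φ(-5.130) = 0.8869 + 0.0000 = 0.8869.

Power ≈ 0.887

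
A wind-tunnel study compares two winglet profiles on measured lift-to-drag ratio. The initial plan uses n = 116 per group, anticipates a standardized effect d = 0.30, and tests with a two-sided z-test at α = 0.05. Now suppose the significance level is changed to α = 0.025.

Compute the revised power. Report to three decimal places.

δ = d·√(n/2) = 0.30 × √(116/2) = 2.2847 (unchanged). New critical value: z_{0.0125} = 2.241.
Revised power = Φ(δ − 2.241) + Φ(−δ − 2.241) = Φ(0.043) + Φ(-4.526) = 0.5173 + 0.0000 = 0.5173.

Power ≈ 0.517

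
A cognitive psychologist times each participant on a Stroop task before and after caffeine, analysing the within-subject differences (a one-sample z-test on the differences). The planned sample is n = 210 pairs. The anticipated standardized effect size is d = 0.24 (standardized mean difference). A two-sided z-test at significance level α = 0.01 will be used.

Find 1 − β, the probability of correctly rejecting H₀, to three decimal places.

Power ≈ 0.816

Noncentrality parameter: δ = d·√n = 0.24 × √210 = 3.4779
Critical value for a two-sided test at α = 0.01: z_{α/2} = 2.576.
Power = Φ(δ − 2.576) + Φ(−δ − 2.576) = Φ(0.902) + Φ(-6.054) = 0.8165 + 0.0000 = 0.8165.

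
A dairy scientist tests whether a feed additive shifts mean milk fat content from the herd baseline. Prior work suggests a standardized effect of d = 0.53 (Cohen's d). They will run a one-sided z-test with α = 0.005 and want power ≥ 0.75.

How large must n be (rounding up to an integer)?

Set Φ(δ − 2.576) = 0.75; then δ − 2.576 = Φ⁻¹(0.75) = 0.674, giving δ = 3.250.
δ = d·√n ⇒ n = (δ/d)² = (3.250 / 0.53)² = 37.61.
Round up to the next whole unit.

n = 38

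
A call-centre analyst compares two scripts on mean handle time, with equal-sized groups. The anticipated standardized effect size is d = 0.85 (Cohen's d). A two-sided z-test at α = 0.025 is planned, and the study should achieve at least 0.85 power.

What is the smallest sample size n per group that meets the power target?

For power 0.85 need Φ(δ − z_{0.0125}) = 0.85, so δ = z_{0.0125} + z_{0.15} = 2.241 + 1.036 = 3.278.
(For δ > 0 the lower-tail rejection region contributes negligibly to power, so the one-term inversion is standard.)
δ = d·√(n/2) ⇒ n = 2(δ/d)² = 2 × (3.278 / 0.85)² = 29.74.
Round up to the next whole unit.

n = 30 per group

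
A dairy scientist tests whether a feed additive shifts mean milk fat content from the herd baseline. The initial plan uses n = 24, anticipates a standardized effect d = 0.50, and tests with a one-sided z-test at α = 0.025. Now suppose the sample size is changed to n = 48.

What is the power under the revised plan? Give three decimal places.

With n = 48: δ = d·√n = 0.50 × √48 = 3.4641. Critical value z_{0.025} = 1.960.
Revised power = Φ(δ − 1.960) = Φ(1.504) = 0.9337.

Power ≈ 0.934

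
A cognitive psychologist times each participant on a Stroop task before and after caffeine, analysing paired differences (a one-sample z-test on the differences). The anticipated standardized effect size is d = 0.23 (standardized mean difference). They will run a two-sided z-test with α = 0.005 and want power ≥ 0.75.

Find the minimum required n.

Set Φ(δ − 2.807) = 0.75; then δ − 2.807 = Φ⁻¹(0.75) = 0.674, giving δ = 3.482.
(The Φ(−δ − z_{α/2}) term is vanishingly small for δ > 0 and is dropped in the standard sample-size formula.)
δ = d·√n ⇒ n = (δ/d)² = (3.482 / 0.23)² = 229.13.
Round up to the next whole unit.

n = 230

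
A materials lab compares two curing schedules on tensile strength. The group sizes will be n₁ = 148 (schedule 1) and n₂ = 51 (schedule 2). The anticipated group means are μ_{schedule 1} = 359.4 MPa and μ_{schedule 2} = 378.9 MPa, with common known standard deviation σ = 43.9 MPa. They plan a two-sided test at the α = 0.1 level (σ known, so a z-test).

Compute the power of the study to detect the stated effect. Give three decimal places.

Standardized effect: d = |μ_{schedule 1} − μ_{schedule 2}| / σ = |359.4 − 378.9| / 43.9 = 0.4442
Noncentrality parameter: δ = d / √(1/n₁ + 1/n₂) = 0.4442 / √(1/148 + 1/51) = 2.7356
Two-sided α = 0.1 → critical value z_{0.05} = 1.645.
Power = Φ(δ − 1.645) + Φ(−δ − 1.645) = Φ(1.091) + Φ(-4.380) = 0.8623 + 0.0000 = 0.8623.

Power ≈ 0.862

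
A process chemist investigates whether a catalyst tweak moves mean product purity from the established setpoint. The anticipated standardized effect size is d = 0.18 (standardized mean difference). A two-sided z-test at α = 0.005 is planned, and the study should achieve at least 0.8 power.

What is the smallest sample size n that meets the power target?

Set Φ(δ − 2.807) = 0.8; then δ − 2.807 = Φ⁻¹(0.8) = 0.842, giving δ = 3.649.
(The Φ(−δ − z_{α/2}) term is vanishingly small for δ > 0 and is dropped in the standard sample-size formula.)
δ = d·√n ⇒ n = (δ/d)² = (3.649 / 0.18)² = 410.89.
Round up to the next whole unit.

n = 411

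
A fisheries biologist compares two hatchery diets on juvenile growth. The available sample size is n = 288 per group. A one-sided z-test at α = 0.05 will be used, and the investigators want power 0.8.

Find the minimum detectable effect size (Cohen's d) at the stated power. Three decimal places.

Need Φ(δ − 1.645) = 0.8, so δ = 1.645 + 0.842 = 2.486.
δ = d·√(n/2) ⇒ d = δ/√(n/2) = 2.486/√(288/2) = 0.2072.

d ≈ 0.207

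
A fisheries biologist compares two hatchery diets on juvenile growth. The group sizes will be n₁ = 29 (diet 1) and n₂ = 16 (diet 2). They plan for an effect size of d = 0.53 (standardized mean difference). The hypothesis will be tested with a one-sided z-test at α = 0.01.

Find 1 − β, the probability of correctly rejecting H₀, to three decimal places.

Noncentrality parameter: δ = d / √(1/n₁ + 1/n₂) = 0.53 / √(1/29 + 1/16) = 1.7019
Critical value for a one-sided test at α = 0.01: z_α = 2.326.
Power = Φ(δ − 2.326) = Φ(-0.624) = 0.2662.

Power ≈ 0.266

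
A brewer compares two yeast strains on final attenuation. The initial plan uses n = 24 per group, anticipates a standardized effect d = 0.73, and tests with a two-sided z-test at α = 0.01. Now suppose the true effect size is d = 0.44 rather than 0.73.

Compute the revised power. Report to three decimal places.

Power ≈ 0.147

With d = 0.44: δ = d·√(n/2) = 0.44 × √(24/2) = 1.5242. Critical value z_{0.005} = 2.576.
Revised power = Φ(δ − 2.576) + Φ(−δ − 2.576) = Φ(-1.052) + Φ(-4.100) = 0.1465 + 0.0000 = 0.1465.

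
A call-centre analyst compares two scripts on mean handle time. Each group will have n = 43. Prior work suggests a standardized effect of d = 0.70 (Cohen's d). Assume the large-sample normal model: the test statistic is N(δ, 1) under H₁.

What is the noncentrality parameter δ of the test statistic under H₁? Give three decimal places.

δ = d·√(n/2) = 0.70 × √(43/2) = 3.2458

δ ≈ 3.246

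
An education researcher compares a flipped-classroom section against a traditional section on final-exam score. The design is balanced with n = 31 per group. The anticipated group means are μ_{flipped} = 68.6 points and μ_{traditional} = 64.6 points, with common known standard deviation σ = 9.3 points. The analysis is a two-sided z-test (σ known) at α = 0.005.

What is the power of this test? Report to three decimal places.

Power ≈ 0.133

Standardized effect: d = |μ_{flipped} − μ_{traditional}| / σ = |68.6 − 64.6| / 9.3 = 0.4301
Noncentrality parameter: δ = d·√(n/2) = 0.4301 × √(31/2) = 1.6933
Two-sided α = 0.005 → critical value z_{0.0025} = 2.807.
Power = Φ(δ − 2.807) + Φ(−δ − 2.807) = Φ(-1.114) + Φ(-4.500) = 0.1327 + 0.0000 = 0.1327.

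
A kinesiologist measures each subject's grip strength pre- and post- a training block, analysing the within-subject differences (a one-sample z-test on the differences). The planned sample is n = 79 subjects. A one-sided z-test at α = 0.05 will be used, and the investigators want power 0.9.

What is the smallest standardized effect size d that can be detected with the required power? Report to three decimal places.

Required noncentrality: δ = z_{0.05} + z_{0.10} = 1.645 + 1.282 = 2.926.
δ = d·√n ⇒ d = δ/√n = 2.926/√79 = 0.3292.

d ≈ 0.329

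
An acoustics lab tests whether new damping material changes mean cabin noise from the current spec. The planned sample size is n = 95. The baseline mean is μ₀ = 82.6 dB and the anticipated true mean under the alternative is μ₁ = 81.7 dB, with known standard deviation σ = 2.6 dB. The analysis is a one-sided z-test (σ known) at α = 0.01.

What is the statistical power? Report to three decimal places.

Standardized effect: d = |μ₁ − μ₀| / σ = |81.7 − 82.6| / 2.6 = 0.3462
Noncentrality parameter: δ = d·√n = 0.3462 × √95 = 3.3739
One-sided α = 0.01 → critical value z_{0.01} = 2.326.
Power = Φ(δ − 2.326) = Φ(1.048) = 0.8526.

Power ≈ 0.853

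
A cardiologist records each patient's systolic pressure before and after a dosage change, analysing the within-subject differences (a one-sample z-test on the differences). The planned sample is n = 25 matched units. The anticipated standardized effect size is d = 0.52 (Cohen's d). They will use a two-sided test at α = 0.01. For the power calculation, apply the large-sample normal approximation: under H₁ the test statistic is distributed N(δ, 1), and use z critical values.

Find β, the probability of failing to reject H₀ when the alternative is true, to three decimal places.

β ≈ 0.490

Noncentrality parameter: δ = d·√n = 0.52 × √25 = 2.6000
Critical value for a two-sided test at α = 0.01: z_{α/2} = 2.576.
Power = Φ(δ − 2.576) + Φ(−δ − 2.576) = Φ(0.024) + Φ(-5.176) = 0.5096 + 0.0000 = 0.5096.
Type II error: β = 1 − power = 1 − 0.5096 = 0.4904.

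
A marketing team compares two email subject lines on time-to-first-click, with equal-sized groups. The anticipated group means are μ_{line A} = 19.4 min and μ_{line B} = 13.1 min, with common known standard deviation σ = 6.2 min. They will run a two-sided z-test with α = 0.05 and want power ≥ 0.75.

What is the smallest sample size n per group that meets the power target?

Standardized effect: d = |μ_{line A} − μ_{line B}| / σ = |19.4 − 13.1| / 6.2 = 1.0161
For power 0.75 need Φ(δ − z_{0.025}) = 0.75, so δ = z_{0.025} + z_{0.25} = 1.960 + 0.674 = 2.634.
(For δ > 0 the lower-tail rejection region contributes negligibly to power, so the one-term inversion is standard.)
δ = d·√(n/2) ⇒ n = 2(δ/d)² = 2 × (2.634 / 1.0161)² = 13.44.
Round up to the next whole unit.

n = 14 per group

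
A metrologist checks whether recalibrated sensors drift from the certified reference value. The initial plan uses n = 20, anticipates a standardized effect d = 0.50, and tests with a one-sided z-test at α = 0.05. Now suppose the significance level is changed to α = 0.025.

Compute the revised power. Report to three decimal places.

δ = d·√n = 0.50 × √20 = 2.2361 (unchanged). New critical value: z_{0.025} = 1.960.
Revised power = Φ(δ − 1.960) = Φ(0.276) = 0.6088.

Power ≈ 0.609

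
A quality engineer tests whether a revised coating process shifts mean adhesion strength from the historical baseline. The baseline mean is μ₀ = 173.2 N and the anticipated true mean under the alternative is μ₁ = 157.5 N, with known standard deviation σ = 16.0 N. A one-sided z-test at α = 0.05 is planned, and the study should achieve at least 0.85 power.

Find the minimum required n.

Standardized effect: d = |μ₁ − μ₀| / σ = |157.5 − 173.2| / 16.0 = 0.9812
For power 0.85 need Φ(δ − z_{0.05}) = 0.85, so δ = z_{0.05} + z_{0.15} = 1.645 + 1.036 = 2.681.
δ = d·√n ⇒ n = (δ/d)² = (2.681 / 0.9812)² = 7.47.
Round up to the next whole unit.

n = 8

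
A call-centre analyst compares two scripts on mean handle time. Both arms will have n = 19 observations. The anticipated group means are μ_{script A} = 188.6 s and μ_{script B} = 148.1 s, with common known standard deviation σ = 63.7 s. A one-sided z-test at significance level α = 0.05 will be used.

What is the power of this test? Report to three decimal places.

Power ≈ 0.624

Standardized effect: d = |μ_{script A} − μ_{script B}| / σ = |188.6 − 148.1| / 63.7 = 0.6358
Noncentrality parameter: λ = d·√(n/2) = 0.6358 × √(19/2) = 1.9596
Critical value for a one-sided test at α = 0.05: z_α = 1.645.
Power = P(Z > 1.645 − λ) = Φ(0.315) = 0.6235.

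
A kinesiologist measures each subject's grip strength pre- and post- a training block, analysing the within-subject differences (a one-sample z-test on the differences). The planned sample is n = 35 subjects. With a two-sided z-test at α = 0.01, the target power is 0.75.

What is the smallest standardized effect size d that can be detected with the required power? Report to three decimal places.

d ≈ 0.549

Need Φ(δ − 2.576) = 0.75, so δ = 2.576 + 0.674 = 3.250.
(The second rejection-region term Φ(−δ − z_{α/2}) is negligible and dropped.)
δ = d·√n ⇒ d = δ/√n = 3.250/√35 = 0.5494.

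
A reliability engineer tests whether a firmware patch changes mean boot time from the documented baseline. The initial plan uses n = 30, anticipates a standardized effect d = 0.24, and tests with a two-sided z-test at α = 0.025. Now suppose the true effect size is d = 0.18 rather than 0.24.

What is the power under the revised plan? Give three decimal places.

Power ≈ 0.105

With d = 0.18: δ = d·√n = 0.18 × √30 = 0.9859. Critical value z_{0.0125} = 2.241.
Revised power = Φ(δ − 2.241) + Φ(−δ − 2.241) = Φ(-1.256) + Φ(-3.227) = 0.1046 + 0.0006 = 0.1053.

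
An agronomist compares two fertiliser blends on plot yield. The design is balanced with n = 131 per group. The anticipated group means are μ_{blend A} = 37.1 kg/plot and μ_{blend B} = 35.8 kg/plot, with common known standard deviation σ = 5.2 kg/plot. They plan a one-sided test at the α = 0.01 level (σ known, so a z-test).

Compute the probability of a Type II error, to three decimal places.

β ≈ 0.619

Standardized effect: d = |μ_{blend A} − μ_{blend B}| / σ = |37.1 − 35.8| / 5.2 = 0.2500
Noncentrality parameter: δ = d·√(n/2) = 0.2500 × √(131/2) = 2.0233
One-sided α = 0.01 → critical value z_{0.01} = 2.326.
Power = P(Z > 2.326 − δ) = Φ(-0.303) = 0.3809.
Type II error: β = 1 − power = 1 − 0.3809 = 0.6191.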